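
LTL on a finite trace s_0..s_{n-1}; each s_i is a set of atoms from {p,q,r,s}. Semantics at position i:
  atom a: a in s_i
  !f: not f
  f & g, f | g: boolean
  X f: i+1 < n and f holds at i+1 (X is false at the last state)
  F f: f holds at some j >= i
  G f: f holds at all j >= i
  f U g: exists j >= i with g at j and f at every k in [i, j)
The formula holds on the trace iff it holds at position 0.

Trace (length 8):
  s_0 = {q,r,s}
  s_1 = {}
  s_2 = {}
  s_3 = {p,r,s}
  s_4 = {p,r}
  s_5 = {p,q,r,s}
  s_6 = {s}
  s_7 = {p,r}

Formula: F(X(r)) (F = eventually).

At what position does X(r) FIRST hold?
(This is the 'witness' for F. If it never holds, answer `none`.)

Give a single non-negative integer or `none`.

s_0={q,r,s}: X(r)=False r=True
s_1={}: X(r)=False r=False
s_2={}: X(r)=True r=False
s_3={p,r,s}: X(r)=True r=True
s_4={p,r}: X(r)=True r=True
s_5={p,q,r,s}: X(r)=False r=True
s_6={s}: X(r)=True r=False
s_7={p,r}: X(r)=False r=True
F(X(r)) holds; first witness at position 2.

Answer: 2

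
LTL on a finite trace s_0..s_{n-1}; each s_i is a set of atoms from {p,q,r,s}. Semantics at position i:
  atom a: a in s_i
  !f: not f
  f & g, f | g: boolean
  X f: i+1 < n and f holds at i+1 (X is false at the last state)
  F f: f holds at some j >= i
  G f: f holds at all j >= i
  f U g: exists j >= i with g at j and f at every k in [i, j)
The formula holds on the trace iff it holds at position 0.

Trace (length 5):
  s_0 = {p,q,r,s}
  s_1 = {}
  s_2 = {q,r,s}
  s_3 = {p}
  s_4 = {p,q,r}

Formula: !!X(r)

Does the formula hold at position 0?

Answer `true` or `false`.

Answer: false

Derivation:
s_0={p,q,r,s}: !!X(r)=False !X(r)=True X(r)=False r=True
s_1={}: !!X(r)=True !X(r)=False X(r)=True r=False
s_2={q,r,s}: !!X(r)=False !X(r)=True X(r)=False r=True
s_3={p}: !!X(r)=True !X(r)=False X(r)=True r=False
s_4={p,q,r}: !!X(r)=False !X(r)=True X(r)=False r=True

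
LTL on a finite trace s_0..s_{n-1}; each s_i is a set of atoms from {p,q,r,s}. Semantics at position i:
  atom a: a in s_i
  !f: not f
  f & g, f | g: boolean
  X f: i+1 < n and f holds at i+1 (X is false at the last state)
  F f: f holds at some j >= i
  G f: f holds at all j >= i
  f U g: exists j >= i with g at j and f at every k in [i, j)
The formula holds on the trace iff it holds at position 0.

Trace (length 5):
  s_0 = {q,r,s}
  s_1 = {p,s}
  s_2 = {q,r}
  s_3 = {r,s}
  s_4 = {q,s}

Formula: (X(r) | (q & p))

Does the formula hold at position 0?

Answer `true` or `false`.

s_0={q,r,s}: (X(r) | (q & p))=False X(r)=False r=True (q & p)=False q=True p=False
s_1={p,s}: (X(r) | (q & p))=True X(r)=True r=False (q & p)=False q=False p=True
s_2={q,r}: (X(r) | (q & p))=True X(r)=True r=True (q & p)=False q=True p=False
s_3={r,s}: (X(r) | (q & p))=False X(r)=False r=True (q & p)=False q=False p=False
s_4={q,s}: (X(r) | (q & p))=False X(r)=False r=False (q & p)=False q=True p=False

Answer: false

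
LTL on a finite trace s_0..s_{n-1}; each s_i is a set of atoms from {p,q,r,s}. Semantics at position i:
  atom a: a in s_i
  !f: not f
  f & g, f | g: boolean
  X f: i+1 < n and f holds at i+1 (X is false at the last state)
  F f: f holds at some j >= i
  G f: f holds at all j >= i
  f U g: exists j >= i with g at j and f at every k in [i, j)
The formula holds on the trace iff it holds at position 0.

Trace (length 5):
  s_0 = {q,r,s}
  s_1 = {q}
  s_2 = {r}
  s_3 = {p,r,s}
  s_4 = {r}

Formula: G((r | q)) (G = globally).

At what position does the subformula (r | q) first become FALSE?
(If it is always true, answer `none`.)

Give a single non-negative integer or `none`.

Answer: none

Derivation:
s_0={q,r,s}: (r | q)=True r=True q=True
s_1={q}: (r | q)=True r=False q=True
s_2={r}: (r | q)=True r=True q=False
s_3={p,r,s}: (r | q)=True r=True q=False
s_4={r}: (r | q)=True r=True q=False
G((r | q)) holds globally = True
No violation — formula holds at every position.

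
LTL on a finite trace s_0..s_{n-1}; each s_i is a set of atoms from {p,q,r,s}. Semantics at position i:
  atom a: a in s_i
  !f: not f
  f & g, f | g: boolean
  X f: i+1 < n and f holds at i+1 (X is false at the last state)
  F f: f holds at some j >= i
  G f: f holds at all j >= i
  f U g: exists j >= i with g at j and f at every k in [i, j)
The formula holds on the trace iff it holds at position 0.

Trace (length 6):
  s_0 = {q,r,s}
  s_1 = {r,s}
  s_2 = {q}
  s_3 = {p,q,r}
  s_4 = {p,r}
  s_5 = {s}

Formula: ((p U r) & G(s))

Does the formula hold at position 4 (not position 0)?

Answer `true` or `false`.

Answer: false

Derivation:
s_0={q,r,s}: ((p U r) & G(s))=False (p U r)=True p=False r=True G(s)=False s=True
s_1={r,s}: ((p U r) & G(s))=False (p U r)=True p=False r=True G(s)=False s=True
s_2={q}: ((p U r) & G(s))=False (p U r)=False p=False r=False G(s)=False s=False
s_3={p,q,r}: ((p U r) & G(s))=False (p U r)=True p=True r=True G(s)=False s=False
s_4={p,r}: ((p U r) & G(s))=False (p U r)=True p=True r=True G(s)=False s=False
s_5={s}: ((p U r) & G(s))=False (p U r)=False p=False r=False G(s)=True s=True
Evaluating at position 4: result = False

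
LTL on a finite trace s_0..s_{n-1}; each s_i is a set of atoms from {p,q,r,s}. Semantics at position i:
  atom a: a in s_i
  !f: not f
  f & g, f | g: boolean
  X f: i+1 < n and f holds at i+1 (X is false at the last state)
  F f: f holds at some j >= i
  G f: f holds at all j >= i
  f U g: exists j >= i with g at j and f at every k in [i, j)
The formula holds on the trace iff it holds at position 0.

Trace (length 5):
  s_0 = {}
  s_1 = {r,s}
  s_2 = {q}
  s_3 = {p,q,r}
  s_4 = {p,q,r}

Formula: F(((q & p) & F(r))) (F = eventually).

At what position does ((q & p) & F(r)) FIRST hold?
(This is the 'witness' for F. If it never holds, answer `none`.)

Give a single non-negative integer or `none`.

s_0={}: ((q & p) & F(r))=False (q & p)=False q=False p=False F(r)=True r=False
s_1={r,s}: ((q & p) & F(r))=False (q & p)=False q=False p=False F(r)=True r=True
s_2={q}: ((q & p) & F(r))=False (q & p)=False q=True p=False F(r)=True r=False
s_3={p,q,r}: ((q & p) & F(r))=True (q & p)=True q=True p=True F(r)=True r=True
s_4={p,q,r}: ((q & p) & F(r))=True (q & p)=True q=True p=True F(r)=True r=True
F(((q & p) & F(r))) holds; first witness at position 3.

Answer: 3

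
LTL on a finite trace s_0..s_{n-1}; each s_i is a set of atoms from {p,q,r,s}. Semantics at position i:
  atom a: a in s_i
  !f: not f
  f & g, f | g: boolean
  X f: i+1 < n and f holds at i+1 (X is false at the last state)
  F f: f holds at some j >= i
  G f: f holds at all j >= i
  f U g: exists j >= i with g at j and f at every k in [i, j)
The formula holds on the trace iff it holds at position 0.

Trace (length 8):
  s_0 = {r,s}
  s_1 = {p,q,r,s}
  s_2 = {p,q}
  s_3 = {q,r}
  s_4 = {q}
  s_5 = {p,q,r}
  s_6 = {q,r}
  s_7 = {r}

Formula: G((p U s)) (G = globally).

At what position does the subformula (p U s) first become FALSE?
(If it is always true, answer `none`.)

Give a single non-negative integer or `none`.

Answer: 2

Derivation:
s_0={r,s}: (p U s)=True p=False s=True
s_1={p,q,r,s}: (p U s)=True p=True s=True
s_2={p,q}: (p U s)=False p=True s=False
s_3={q,r}: (p U s)=False p=False s=False
s_4={q}: (p U s)=False p=False s=False
s_5={p,q,r}: (p U s)=False p=True s=False
s_6={q,r}: (p U s)=False p=False s=False
s_7={r}: (p U s)=False p=False s=False
G((p U s)) holds globally = False
First violation at position 2.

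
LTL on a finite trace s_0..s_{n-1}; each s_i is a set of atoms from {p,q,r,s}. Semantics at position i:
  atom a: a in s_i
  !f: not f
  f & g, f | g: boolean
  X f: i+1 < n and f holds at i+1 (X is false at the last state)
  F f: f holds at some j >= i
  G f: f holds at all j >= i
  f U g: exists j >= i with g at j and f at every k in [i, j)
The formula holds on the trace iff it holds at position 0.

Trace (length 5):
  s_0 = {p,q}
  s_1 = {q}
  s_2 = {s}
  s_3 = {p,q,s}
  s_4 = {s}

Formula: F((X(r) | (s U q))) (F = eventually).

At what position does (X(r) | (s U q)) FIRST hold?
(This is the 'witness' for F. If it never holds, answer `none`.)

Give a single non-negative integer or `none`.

s_0={p,q}: (X(r) | (s U q))=True X(r)=False r=False (s U q)=True s=False q=True
s_1={q}: (X(r) | (s U q))=True X(r)=False r=False (s U q)=True s=False q=True
s_2={s}: (X(r) | (s U q))=True X(r)=False r=False (s U q)=True s=True q=False
s_3={p,q,s}: (X(r) | (s U q))=True X(r)=False r=False (s U q)=True s=True q=True
s_4={s}: (X(r) | (s U q))=False X(r)=False r=False (s U q)=False s=True q=False
F((X(r) | (s U q))) holds; first witness at position 0.

Answer: 0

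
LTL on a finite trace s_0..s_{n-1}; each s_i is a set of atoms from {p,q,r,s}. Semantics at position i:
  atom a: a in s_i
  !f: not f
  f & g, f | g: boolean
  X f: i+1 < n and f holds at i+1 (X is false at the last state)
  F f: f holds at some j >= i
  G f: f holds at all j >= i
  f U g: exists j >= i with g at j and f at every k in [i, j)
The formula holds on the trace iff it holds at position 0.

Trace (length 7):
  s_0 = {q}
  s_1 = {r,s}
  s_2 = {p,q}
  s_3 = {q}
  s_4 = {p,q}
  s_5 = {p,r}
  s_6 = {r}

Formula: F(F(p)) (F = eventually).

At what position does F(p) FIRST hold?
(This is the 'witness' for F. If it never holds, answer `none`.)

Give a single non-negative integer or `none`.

Answer: 0

Derivation:
s_0={q}: F(p)=True p=False
s_1={r,s}: F(p)=True p=False
s_2={p,q}: F(p)=True p=True
s_3={q}: F(p)=True p=False
s_4={p,q}: F(p)=True p=True
s_5={p,r}: F(p)=True p=True
s_6={r}: F(p)=False p=False
F(F(p)) holds; first witness at position 0.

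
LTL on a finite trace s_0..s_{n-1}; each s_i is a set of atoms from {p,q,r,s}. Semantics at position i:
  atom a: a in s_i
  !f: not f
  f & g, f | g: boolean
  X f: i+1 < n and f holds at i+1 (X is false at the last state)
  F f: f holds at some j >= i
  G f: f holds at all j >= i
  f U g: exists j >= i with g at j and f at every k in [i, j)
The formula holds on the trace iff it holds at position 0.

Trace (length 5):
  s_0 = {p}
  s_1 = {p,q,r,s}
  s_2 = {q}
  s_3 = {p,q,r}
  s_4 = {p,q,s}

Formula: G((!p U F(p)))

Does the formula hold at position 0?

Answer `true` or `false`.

s_0={p}: G((!p U F(p)))=True (!p U F(p))=True !p=False p=True F(p)=True
s_1={p,q,r,s}: G((!p U F(p)))=True (!p U F(p))=True !p=False p=True F(p)=True
s_2={q}: G((!p U F(p)))=True (!p U F(p))=True !p=True p=False F(p)=True
s_3={p,q,r}: G((!p U F(p)))=True (!p U F(p))=True !p=False p=True F(p)=True
s_4={p,q,s}: G((!p U F(p)))=True (!p U F(p))=True !p=False p=True F(p)=True

Answer: true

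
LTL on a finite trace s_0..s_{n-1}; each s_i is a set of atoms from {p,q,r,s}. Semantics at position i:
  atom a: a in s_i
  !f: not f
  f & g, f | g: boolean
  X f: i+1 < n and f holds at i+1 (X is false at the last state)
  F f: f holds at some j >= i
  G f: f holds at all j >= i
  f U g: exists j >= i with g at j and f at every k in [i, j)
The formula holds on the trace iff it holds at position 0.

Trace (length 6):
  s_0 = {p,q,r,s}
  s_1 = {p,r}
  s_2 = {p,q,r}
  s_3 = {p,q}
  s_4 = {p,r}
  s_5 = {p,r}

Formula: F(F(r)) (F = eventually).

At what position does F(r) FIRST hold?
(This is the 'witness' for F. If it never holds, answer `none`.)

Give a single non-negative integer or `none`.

Answer: 0

Derivation:
s_0={p,q,r,s}: F(r)=True r=True
s_1={p,r}: F(r)=True r=True
s_2={p,q,r}: F(r)=True r=True
s_3={p,q}: F(r)=True r=False
s_4={p,r}: F(r)=True r=True
s_5={p,r}: F(r)=True r=True
F(F(r)) holds; first witness at position 0.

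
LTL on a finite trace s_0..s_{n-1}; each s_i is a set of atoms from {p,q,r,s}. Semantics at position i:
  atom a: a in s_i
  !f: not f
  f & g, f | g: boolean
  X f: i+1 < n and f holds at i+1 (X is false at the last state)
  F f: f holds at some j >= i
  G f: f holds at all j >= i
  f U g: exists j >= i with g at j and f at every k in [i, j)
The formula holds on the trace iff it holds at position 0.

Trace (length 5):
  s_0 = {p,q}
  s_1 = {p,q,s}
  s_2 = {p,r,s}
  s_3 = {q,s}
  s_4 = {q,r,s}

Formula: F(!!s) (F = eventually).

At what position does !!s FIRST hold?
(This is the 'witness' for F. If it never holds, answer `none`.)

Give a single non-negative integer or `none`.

Answer: 1

Derivation:
s_0={p,q}: !!s=False !s=True s=False
s_1={p,q,s}: !!s=True !s=False s=True
s_2={p,r,s}: !!s=True !s=False s=True
s_3={q,s}: !!s=True !s=False s=True
s_4={q,r,s}: !!s=True !s=False s=True
F(!!s) holds; first witness at position 1.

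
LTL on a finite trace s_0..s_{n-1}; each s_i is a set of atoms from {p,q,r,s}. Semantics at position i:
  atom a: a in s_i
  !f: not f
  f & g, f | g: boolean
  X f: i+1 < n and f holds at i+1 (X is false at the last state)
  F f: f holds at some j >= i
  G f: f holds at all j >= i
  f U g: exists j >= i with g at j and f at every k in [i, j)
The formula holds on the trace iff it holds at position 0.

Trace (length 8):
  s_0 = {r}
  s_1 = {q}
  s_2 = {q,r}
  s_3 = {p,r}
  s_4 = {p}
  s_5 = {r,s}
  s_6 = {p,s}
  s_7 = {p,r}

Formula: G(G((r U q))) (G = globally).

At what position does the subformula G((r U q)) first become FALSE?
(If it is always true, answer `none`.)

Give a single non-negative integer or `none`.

s_0={r}: G((r U q))=False (r U q)=True r=True q=False
s_1={q}: G((r U q))=False (r U q)=True r=False q=True
s_2={q,r}: G((r U q))=False (r U q)=True r=True q=True
s_3={p,r}: G((r U q))=False (r U q)=False r=True q=False
s_4={p}: G((r U q))=False (r U q)=False r=False q=False
s_5={r,s}: G((r U q))=False (r U q)=False r=True q=False
s_6={p,s}: G((r U q))=False (r U q)=False r=False q=False
s_7={p,r}: G((r U q))=False (r U q)=False r=True q=False
G(G((r U q))) holds globally = False
First violation at position 0.

Answer: 0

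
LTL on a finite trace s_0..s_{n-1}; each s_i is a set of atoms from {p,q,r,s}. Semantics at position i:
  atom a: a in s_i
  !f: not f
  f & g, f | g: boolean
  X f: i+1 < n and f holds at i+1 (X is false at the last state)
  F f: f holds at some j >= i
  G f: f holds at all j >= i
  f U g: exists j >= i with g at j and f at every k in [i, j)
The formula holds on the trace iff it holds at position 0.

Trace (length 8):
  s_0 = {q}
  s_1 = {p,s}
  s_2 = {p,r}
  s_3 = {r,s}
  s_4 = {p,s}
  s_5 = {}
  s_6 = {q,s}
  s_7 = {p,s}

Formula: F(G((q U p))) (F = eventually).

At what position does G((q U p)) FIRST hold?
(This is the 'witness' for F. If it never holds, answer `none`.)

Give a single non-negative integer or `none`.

Answer: 6

Derivation:
s_0={q}: G((q U p))=False (q U p)=True q=True p=False
s_1={p,s}: G((q U p))=False (q U p)=True q=False p=True
s_2={p,r}: G((q U p))=False (q U p)=True q=False p=True
s_3={r,s}: G((q U p))=False (q U p)=False q=False p=False
s_4={p,s}: G((q U p))=False (q U p)=True q=False p=True
s_5={}: G((q U p))=False (q U p)=False q=False p=False
s_6={q,s}: G((q U p))=True (q U p)=True q=True p=False
s_7={p,s}: G((q U p))=True (q U p)=True q=False p=True
F(G((q U p))) holds; first witness at position 6.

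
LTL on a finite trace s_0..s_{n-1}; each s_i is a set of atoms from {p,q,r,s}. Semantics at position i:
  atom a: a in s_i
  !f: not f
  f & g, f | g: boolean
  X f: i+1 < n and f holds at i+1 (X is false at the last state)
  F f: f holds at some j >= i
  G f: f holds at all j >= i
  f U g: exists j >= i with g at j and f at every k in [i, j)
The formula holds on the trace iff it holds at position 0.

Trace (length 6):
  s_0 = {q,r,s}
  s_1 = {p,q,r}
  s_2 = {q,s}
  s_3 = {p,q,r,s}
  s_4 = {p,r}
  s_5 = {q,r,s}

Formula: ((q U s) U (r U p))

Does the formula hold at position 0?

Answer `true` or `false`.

s_0={q,r,s}: ((q U s) U (r U p))=True (q U s)=True q=True s=True (r U p)=True r=True p=False
s_1={p,q,r}: ((q U s) U (r U p))=True (q U s)=True q=True s=False (r U p)=True r=True p=True
s_2={q,s}: ((q U s) U (r U p))=True (q U s)=True q=True s=True (r U p)=False r=False p=False
s_3={p,q,r,s}: ((q U s) U (r U p))=True (q U s)=True q=True s=True (r U p)=True r=True p=True
s_4={p,r}: ((q U s) U (r U p))=True (q U s)=False q=False s=False (r U p)=True r=True p=True
s_5={q,r,s}: ((q U s) U (r U p))=False (q U s)=True q=True s=True (r U p)=False r=True p=False

Answer: true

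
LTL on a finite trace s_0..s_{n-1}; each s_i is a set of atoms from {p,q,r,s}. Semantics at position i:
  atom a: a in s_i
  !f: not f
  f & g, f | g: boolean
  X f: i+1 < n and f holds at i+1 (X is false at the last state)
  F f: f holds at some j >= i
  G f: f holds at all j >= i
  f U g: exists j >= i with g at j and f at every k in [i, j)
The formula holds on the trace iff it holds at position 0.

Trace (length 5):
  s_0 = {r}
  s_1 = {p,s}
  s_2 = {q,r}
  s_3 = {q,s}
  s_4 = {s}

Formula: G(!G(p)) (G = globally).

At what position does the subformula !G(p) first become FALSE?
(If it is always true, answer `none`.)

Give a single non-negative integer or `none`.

Answer: none

Derivation:
s_0={r}: !G(p)=True G(p)=False p=False
s_1={p,s}: !G(p)=True G(p)=False p=True
s_2={q,r}: !G(p)=True G(p)=False p=False
s_3={q,s}: !G(p)=True G(p)=False p=False
s_4={s}: !G(p)=True G(p)=False p=False
G(!G(p)) holds globally = True
No violation — formula holds at every position.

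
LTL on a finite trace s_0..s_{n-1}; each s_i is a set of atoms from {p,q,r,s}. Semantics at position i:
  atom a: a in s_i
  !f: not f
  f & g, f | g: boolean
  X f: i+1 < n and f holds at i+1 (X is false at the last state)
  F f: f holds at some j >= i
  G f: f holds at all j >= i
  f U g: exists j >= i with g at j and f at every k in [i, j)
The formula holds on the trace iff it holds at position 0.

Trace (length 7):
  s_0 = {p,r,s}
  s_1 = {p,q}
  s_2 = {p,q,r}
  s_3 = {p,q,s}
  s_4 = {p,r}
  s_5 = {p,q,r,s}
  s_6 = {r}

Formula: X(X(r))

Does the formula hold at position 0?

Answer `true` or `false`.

Answer: true

Derivation:
s_0={p,r,s}: X(X(r))=True X(r)=False r=True
s_1={p,q}: X(X(r))=False X(r)=True r=False
s_2={p,q,r}: X(X(r))=True X(r)=False r=True
s_3={p,q,s}: X(X(r))=True X(r)=True r=False
s_4={p,r}: X(X(r))=True X(r)=True r=True
s_5={p,q,r,s}: X(X(r))=False X(r)=True r=True
s_6={r}: X(X(r))=False X(r)=False r=True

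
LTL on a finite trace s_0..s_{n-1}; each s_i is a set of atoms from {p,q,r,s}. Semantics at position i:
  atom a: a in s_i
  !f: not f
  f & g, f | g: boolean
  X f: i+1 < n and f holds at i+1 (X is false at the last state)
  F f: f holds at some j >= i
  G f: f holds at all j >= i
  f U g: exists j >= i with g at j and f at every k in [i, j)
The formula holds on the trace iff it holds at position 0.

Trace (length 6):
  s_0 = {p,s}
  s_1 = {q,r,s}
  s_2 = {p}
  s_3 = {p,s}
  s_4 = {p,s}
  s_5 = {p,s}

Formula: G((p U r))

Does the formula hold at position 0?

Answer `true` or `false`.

s_0={p,s}: G((p U r))=False (p U r)=True p=True r=False
s_1={q,r,s}: G((p U r))=False (p U r)=True p=False r=True
s_2={p}: G((p U r))=False (p U r)=False p=True r=False
s_3={p,s}: G((p U r))=False (p U r)=False p=True r=False
s_4={p,s}: G((p U r))=False (p U r)=False p=True r=False
s_5={p,s}: G((p U r))=False (p U r)=False p=True r=False

Answer: false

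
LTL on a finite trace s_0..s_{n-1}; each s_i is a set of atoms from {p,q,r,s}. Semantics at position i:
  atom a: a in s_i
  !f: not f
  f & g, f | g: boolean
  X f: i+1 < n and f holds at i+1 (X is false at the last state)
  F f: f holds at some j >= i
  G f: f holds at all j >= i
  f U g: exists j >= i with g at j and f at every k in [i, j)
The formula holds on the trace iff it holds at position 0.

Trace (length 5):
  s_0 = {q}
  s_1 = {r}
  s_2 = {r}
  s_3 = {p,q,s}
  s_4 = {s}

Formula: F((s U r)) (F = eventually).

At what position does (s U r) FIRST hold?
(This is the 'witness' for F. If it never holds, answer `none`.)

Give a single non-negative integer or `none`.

s_0={q}: (s U r)=False s=False r=False
s_1={r}: (s U r)=True s=False r=True
s_2={r}: (s U r)=True s=False r=True
s_3={p,q,s}: (s U r)=False s=True r=False
s_4={s}: (s U r)=False s=True r=False
F((s U r)) holds; first witness at position 1.

Answer: 1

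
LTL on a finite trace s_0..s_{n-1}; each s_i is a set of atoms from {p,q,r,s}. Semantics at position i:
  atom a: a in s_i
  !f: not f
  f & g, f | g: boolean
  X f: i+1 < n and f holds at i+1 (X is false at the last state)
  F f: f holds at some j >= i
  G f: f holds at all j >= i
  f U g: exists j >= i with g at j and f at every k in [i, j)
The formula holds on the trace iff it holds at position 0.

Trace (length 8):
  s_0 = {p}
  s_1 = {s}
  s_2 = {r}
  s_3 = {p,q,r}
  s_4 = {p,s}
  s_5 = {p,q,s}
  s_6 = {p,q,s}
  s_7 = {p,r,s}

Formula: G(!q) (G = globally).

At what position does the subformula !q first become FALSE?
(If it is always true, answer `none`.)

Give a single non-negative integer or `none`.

s_0={p}: !q=True q=False
s_1={s}: !q=True q=False
s_2={r}: !q=True q=False
s_3={p,q,r}: !q=False q=True
s_4={p,s}: !q=True q=False
s_5={p,q,s}: !q=False q=True
s_6={p,q,s}: !q=False q=True
s_7={p,r,s}: !q=True q=False
G(!q) holds globally = False
First violation at position 3.

Answer: 3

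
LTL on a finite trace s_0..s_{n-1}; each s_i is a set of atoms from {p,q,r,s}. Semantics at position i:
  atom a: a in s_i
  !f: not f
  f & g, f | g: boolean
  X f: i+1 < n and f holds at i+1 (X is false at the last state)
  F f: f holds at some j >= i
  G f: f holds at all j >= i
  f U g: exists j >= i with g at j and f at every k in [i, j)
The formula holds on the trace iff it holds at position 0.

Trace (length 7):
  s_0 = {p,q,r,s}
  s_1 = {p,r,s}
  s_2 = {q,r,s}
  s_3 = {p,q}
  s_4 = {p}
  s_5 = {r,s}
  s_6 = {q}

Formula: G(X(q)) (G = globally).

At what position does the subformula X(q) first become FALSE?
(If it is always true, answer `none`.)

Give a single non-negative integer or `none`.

s_0={p,q,r,s}: X(q)=False q=True
s_1={p,r,s}: X(q)=True q=False
s_2={q,r,s}: X(q)=True q=True
s_3={p,q}: X(q)=False q=True
s_4={p}: X(q)=False q=False
s_5={r,s}: X(q)=True q=False
s_6={q}: X(q)=False q=True
G(X(q)) holds globally = False
First violation at position 0.

Answer: 0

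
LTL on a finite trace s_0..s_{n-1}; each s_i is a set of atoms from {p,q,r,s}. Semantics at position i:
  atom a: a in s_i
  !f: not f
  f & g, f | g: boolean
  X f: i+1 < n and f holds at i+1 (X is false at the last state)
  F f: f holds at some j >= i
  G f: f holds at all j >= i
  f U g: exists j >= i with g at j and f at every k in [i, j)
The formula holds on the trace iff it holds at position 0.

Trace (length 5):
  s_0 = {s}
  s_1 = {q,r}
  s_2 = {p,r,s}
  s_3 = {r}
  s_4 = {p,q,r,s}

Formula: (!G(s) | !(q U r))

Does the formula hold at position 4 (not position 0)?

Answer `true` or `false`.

Answer: false

Derivation:
s_0={s}: (!G(s) | !(q U r))=True !G(s)=True G(s)=False s=True !(q U r)=True (q U r)=False q=False r=False
s_1={q,r}: (!G(s) | !(q U r))=True !G(s)=True G(s)=False s=False !(q U r)=False (q U r)=True q=True r=True
s_2={p,r,s}: (!G(s) | !(q U r))=True !G(s)=True G(s)=False s=True !(q U r)=False (q U r)=True q=False r=True
s_3={r}: (!G(s) | !(q U r))=True !G(s)=True G(s)=False s=False !(q U r)=False (q U r)=True q=False r=True
s_4={p,q,r,s}: (!G(s) | !(q U r))=False !G(s)=False G(s)=True s=True !(q U r)=False (q U r)=True q=True r=True
Evaluating at position 4: result = False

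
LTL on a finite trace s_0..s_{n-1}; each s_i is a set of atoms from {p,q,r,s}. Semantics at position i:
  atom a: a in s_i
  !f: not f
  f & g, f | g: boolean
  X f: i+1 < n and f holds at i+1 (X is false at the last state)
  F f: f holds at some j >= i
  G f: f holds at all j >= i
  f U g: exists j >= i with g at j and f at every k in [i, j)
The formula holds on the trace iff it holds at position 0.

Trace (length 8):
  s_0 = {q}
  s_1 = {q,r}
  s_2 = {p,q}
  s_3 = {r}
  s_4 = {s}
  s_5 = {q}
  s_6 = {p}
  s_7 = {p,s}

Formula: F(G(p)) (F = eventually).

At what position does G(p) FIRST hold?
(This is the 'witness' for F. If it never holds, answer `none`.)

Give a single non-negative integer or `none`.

Answer: 6

Derivation:
s_0={q}: G(p)=False p=False
s_1={q,r}: G(p)=False p=False
s_2={p,q}: G(p)=False p=True
s_3={r}: G(p)=False p=False
s_4={s}: G(p)=False p=False
s_5={q}: G(p)=False p=False
s_6={p}: G(p)=True p=True
s_7={p,s}: G(p)=True p=True
F(G(p)) holds; first witness at position 6.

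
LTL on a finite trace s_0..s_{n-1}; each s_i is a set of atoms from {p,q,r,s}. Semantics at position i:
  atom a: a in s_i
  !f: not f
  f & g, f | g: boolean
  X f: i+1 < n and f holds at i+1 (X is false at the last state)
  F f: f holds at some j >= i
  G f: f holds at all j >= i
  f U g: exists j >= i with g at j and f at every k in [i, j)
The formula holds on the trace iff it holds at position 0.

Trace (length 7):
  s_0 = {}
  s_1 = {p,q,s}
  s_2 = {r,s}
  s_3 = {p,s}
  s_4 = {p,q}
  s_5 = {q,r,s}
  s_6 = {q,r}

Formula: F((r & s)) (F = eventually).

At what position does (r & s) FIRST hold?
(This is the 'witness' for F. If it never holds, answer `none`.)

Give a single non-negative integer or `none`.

Answer: 2

Derivation:
s_0={}: (r & s)=False r=False s=False
s_1={p,q,s}: (r & s)=False r=False s=True
s_2={r,s}: (r & s)=True r=True s=True
s_3={p,s}: (r & s)=False r=False s=True
s_4={p,q}: (r & s)=False r=False s=False
s_5={q,r,s}: (r & s)=True r=True s=True
s_6={q,r}: (r & s)=False r=True s=False
F((r & s)) holds; first witness at position 2.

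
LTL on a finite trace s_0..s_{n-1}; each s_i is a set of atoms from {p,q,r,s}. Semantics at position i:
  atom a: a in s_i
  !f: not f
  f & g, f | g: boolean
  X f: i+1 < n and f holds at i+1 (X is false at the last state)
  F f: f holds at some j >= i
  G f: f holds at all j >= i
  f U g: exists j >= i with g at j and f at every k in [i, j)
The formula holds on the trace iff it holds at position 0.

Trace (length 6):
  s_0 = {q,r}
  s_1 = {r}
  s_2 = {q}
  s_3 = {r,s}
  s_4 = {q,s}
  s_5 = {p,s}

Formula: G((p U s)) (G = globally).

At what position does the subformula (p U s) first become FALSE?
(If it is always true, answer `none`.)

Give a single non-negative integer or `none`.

s_0={q,r}: (p U s)=False p=False s=False
s_1={r}: (p U s)=False p=False s=False
s_2={q}: (p U s)=False p=False s=False
s_3={r,s}: (p U s)=True p=False s=True
s_4={q,s}: (p U s)=True p=False s=True
s_5={p,s}: (p U s)=True p=True s=True
G((p U s)) holds globally = False
First violation at position 0.

Answer: 0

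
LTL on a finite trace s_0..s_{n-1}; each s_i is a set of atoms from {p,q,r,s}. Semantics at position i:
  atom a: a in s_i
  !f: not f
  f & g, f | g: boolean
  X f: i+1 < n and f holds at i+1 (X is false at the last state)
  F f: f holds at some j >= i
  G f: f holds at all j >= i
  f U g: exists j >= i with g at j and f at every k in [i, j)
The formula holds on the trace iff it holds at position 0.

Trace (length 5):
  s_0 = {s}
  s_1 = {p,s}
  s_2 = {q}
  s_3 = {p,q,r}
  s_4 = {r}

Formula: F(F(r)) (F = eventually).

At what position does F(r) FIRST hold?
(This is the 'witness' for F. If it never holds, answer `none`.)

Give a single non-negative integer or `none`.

Answer: 0

Derivation:
s_0={s}: F(r)=True r=False
s_1={p,s}: F(r)=True r=False
s_2={q}: F(r)=True r=False
s_3={p,q,r}: F(r)=True r=True
s_4={r}: F(r)=True r=True
F(F(r)) holds; first witness at position 0.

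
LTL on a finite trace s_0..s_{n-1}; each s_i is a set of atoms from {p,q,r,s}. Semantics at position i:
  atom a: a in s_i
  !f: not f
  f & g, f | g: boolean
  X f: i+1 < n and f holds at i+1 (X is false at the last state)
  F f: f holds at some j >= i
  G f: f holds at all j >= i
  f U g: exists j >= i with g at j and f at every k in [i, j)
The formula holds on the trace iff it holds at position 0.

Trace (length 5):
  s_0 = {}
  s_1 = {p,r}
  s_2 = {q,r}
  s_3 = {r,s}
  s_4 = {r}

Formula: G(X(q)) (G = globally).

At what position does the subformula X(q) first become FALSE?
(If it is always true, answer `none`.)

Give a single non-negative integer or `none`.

s_0={}: X(q)=False q=False
s_1={p,r}: X(q)=True q=False
s_2={q,r}: X(q)=False q=True
s_3={r,s}: X(q)=False q=False
s_4={r}: X(q)=False q=False
G(X(q)) holds globally = False
First violation at position 0.

Answer: 0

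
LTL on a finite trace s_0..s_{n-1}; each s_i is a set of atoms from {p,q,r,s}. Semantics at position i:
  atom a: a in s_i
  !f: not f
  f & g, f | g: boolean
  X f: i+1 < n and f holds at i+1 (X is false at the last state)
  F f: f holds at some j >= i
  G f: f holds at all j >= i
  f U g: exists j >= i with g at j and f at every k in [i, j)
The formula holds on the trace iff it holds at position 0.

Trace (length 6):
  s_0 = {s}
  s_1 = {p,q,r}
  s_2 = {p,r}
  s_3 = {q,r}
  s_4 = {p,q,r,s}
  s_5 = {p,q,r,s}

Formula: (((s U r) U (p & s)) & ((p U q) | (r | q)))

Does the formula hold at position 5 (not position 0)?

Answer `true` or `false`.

s_0={s}: (((s U r) U (p & s)) & ((p U q) | (r | q)))=False ((s U r) U (p & s))=True (s U r)=True s=True r=False (p & s)=False p=False ((p U q) | (r | q))=False (p U q)=False q=False (r | q)=False
s_1={p,q,r}: (((s U r) U (p & s)) & ((p U q) | (r | q)))=True ((s U r) U (p & s))=True (s U r)=True s=False r=True (p & s)=False p=True ((p U q) | (r | q))=True (p U q)=True q=True (r | q)=True
s_2={p,r}: (((s U r) U (p & s)) & ((p U q) | (r | q)))=True ((s U r) U (p & s))=True (s U r)=True s=False r=True (p & s)=False p=True ((p U q) | (r | q))=True (p U q)=True q=False (r | q)=True
s_3={q,r}: (((s U r) U (p & s)) & ((p U q) | (r | q)))=True ((s U r) U (p & s))=True (s U r)=True s=False r=True (p & s)=False p=False ((p U q) | (r | q))=True (p U q)=True q=True (r | q)=True
s_4={p,q,r,s}: (((s U r) U (p & s)) & ((p U q) | (r | q)))=True ((s U r) U (p & s))=True (s U r)=True s=True r=True (p & s)=True p=True ((p U q) | (r | q))=True (p U q)=True q=True (r | q)=True
s_5={p,q,r,s}: (((s U r) U (p & s)) & ((p U q) | (r | q)))=True ((s U r) U (p & s))=True (s U r)=True s=True r=True (p & s)=True p=True ((p U q) | (r | q))=True (p U q)=True q=True (r | q)=True
Evaluating at position 5: result = True

Answer: true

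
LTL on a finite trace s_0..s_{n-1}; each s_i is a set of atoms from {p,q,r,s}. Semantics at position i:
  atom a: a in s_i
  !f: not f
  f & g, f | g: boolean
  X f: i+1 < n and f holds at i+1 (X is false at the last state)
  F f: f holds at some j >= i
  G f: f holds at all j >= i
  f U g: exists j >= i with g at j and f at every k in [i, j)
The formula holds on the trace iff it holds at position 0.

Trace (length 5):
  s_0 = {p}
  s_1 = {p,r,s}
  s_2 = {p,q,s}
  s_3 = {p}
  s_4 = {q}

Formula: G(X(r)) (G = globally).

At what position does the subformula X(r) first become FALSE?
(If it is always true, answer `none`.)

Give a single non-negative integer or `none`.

s_0={p}: X(r)=True r=False
s_1={p,r,s}: X(r)=False r=True
s_2={p,q,s}: X(r)=False r=False
s_3={p}: X(r)=False r=False
s_4={q}: X(r)=False r=False
G(X(r)) holds globally = False
First violation at position 1.

Answer: 1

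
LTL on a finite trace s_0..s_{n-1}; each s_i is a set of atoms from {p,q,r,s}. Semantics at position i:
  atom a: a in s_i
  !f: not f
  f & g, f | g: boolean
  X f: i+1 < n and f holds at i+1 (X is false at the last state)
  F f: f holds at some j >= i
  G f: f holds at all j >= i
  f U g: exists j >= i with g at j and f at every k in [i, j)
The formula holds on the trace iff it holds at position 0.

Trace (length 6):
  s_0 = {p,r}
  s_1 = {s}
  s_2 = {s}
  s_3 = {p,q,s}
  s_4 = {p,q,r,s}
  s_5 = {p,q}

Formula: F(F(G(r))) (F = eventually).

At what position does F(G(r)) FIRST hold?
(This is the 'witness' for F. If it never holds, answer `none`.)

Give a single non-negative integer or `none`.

Answer: none

Derivation:
s_0={p,r}: F(G(r))=False G(r)=False r=True
s_1={s}: F(G(r))=False G(r)=False r=False
s_2={s}: F(G(r))=False G(r)=False r=False
s_3={p,q,s}: F(G(r))=False G(r)=False r=False
s_4={p,q,r,s}: F(G(r))=False G(r)=False r=True
s_5={p,q}: F(G(r))=False G(r)=False r=False
F(F(G(r))) does not hold (no witness exists).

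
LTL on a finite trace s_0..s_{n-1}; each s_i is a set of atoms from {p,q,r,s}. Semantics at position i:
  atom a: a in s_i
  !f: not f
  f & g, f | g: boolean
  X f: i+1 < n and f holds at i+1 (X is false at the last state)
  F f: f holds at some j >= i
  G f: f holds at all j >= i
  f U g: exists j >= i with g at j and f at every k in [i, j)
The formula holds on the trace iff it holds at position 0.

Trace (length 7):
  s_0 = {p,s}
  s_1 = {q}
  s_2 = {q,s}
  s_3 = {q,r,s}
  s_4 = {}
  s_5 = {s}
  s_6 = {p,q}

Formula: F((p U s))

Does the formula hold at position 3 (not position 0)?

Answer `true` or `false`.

s_0={p,s}: F((p U s))=True (p U s)=True p=True s=True
s_1={q}: F((p U s))=True (p U s)=False p=False s=False
s_2={q,s}: F((p U s))=True (p U s)=True p=False s=True
s_3={q,r,s}: F((p U s))=True (p U s)=True p=False s=True
s_4={}: F((p U s))=True (p U s)=False p=False s=False
s_5={s}: F((p U s))=True (p U s)=True p=False s=True
s_6={p,q}: F((p U s))=False (p U s)=False p=True s=False
Evaluating at position 3: result = True

Answer: true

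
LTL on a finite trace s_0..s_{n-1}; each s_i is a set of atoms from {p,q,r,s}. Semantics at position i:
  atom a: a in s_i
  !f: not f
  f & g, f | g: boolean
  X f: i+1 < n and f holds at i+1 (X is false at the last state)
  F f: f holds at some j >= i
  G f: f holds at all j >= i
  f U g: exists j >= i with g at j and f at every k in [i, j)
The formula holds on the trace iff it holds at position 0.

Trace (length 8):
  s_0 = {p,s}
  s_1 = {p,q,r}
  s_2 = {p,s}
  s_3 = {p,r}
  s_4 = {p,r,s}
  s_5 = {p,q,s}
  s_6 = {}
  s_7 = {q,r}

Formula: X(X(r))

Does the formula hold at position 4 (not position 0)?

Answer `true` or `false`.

Answer: false

Derivation:
s_0={p,s}: X(X(r))=False X(r)=True r=False
s_1={p,q,r}: X(X(r))=True X(r)=False r=True
s_2={p,s}: X(X(r))=True X(r)=True r=False
s_3={p,r}: X(X(r))=False X(r)=True r=True
s_4={p,r,s}: X(X(r))=False X(r)=False r=True
s_5={p,q,s}: X(X(r))=True X(r)=False r=False
s_6={}: X(X(r))=False X(r)=True r=False
s_7={q,r}: X(X(r))=False X(r)=False r=True
Evaluating at position 4: result = False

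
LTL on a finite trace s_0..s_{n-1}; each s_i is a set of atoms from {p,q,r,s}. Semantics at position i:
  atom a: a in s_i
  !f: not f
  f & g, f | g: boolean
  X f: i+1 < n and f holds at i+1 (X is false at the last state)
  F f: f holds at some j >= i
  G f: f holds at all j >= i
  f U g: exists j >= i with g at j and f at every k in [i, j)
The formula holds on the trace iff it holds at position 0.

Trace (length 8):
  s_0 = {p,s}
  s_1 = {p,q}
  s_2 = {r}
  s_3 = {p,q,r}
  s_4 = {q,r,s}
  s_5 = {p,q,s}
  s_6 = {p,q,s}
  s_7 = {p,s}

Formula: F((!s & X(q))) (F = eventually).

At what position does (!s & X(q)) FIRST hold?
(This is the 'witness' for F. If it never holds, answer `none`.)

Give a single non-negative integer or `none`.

s_0={p,s}: (!s & X(q))=False !s=False s=True X(q)=True q=False
s_1={p,q}: (!s & X(q))=False !s=True s=False X(q)=False q=True
s_2={r}: (!s & X(q))=True !s=True s=False X(q)=True q=False
s_3={p,q,r}: (!s & X(q))=True !s=True s=False X(q)=True q=True
s_4={q,r,s}: (!s & X(q))=False !s=False s=True X(q)=True q=True
s_5={p,q,s}: (!s & X(q))=False !s=False s=True X(q)=True q=True
s_6={p,q,s}: (!s & X(q))=False !s=False s=True X(q)=False q=True
s_7={p,s}: (!s & X(q))=False !s=False s=True X(q)=False q=False
F((!s & X(q))) holds; first witness at position 2.

Answer: 2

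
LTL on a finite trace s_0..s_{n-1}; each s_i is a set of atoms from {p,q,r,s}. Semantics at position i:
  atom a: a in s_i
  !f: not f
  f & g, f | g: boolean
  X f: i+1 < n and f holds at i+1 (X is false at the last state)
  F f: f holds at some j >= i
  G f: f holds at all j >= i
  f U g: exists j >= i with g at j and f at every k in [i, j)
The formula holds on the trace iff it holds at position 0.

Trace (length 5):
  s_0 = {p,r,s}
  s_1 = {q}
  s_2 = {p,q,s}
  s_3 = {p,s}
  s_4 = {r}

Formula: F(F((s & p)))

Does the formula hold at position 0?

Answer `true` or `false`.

Answer: true

Derivation:
s_0={p,r,s}: F(F((s & p)))=True F((s & p))=True (s & p)=True s=True p=True
s_1={q}: F(F((s & p)))=True F((s & p))=True (s & p)=False s=False p=False
s_2={p,q,s}: F(F((s & p)))=True F((s & p))=True (s & p)=True s=True p=True
s_3={p,s}: F(F((s & p)))=True F((s & p))=True (s & p)=True s=True p=True
s_4={r}: F(F((s & p)))=False F((s & p))=False (s & p)=False s=False p=False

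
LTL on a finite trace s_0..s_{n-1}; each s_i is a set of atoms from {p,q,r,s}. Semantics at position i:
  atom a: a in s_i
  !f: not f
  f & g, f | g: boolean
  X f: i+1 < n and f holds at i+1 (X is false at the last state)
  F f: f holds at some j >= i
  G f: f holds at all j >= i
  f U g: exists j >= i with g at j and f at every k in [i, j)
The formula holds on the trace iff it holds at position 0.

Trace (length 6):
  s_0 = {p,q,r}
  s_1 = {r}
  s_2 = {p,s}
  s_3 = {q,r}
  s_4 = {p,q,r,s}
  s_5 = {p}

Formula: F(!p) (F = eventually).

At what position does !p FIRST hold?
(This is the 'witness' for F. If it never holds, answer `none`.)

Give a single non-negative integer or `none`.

s_0={p,q,r}: !p=False p=True
s_1={r}: !p=True p=False
s_2={p,s}: !p=False p=True
s_3={q,r}: !p=True p=False
s_4={p,q,r,s}: !p=False p=True
s_5={p}: !p=False p=True
F(!p) holds; first witness at position 1.

Answer: 1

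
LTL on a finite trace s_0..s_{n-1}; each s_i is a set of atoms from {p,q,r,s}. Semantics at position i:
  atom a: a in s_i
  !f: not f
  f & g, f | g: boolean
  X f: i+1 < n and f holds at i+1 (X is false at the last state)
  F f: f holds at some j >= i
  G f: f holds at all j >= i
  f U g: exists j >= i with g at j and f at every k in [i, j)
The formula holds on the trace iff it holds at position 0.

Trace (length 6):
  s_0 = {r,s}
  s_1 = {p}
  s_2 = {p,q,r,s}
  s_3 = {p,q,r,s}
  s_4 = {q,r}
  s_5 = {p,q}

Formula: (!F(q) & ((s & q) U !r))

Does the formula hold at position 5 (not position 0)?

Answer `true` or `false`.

Answer: false

Derivation:
s_0={r,s}: (!F(q) & ((s & q) U !r))=False !F(q)=False F(q)=True q=False ((s & q) U !r)=False (s & q)=False s=True !r=False r=True
s_1={p}: (!F(q) & ((s & q) U !r))=False !F(q)=False F(q)=True q=False ((s & q) U !r)=True (s & q)=False s=False !r=True r=False
s_2={p,q,r,s}: (!F(q) & ((s & q) U !r))=False !F(q)=False F(q)=True q=True ((s & q) U !r)=False (s & q)=True s=True !r=False r=True
s_3={p,q,r,s}: (!F(q) & ((s & q) U !r))=False !F(q)=False F(q)=True q=True ((s & q) U !r)=False (s & q)=True s=True !r=False r=True
s_4={q,r}: (!F(q) & ((s & q) U !r))=False !F(q)=False F(q)=True q=True ((s & q) U !r)=False (s & q)=False s=False !r=False r=True
s_5={p,q}: (!F(q) & ((s & q) U !r))=False !F(q)=False F(q)=True q=True ((s & q) U !r)=True (s & q)=False s=False !r=True r=False
Evaluating at position 5: result = False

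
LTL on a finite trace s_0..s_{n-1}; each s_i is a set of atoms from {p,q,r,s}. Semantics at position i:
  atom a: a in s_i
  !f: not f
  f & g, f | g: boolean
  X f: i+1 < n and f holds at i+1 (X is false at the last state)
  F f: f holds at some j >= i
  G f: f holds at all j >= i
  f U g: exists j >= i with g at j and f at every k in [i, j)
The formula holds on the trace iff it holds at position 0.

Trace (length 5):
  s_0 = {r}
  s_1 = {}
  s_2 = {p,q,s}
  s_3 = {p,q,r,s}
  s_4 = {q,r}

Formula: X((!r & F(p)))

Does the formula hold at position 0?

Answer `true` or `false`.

Answer: true

Derivation:
s_0={r}: X((!r & F(p)))=True (!r & F(p))=False !r=False r=True F(p)=True p=False
s_1={}: X((!r & F(p)))=True (!r & F(p))=True !r=True r=False F(p)=True p=False
s_2={p,q,s}: X((!r & F(p)))=False (!r & F(p))=True !r=True r=False F(p)=True p=True
s_3={p,q,r,s}: X((!r & F(p)))=False (!r & F(p))=False !r=False r=True F(p)=True p=True
s_4={q,r}: X((!r & F(p)))=False (!r & F(p))=False !r=False r=True F(p)=False p=False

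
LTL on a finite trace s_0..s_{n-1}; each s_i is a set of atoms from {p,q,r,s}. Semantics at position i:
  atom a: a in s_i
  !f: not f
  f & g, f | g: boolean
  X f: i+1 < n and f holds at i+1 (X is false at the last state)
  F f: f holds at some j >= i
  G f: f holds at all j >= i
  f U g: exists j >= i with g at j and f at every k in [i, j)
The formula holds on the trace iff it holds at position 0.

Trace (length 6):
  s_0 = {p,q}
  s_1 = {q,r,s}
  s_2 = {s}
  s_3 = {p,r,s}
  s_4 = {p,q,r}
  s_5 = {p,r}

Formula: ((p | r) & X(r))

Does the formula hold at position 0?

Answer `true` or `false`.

Answer: true

Derivation:
s_0={p,q}: ((p | r) & X(r))=True (p | r)=True p=True r=False X(r)=True
s_1={q,r,s}: ((p | r) & X(r))=False (p | r)=True p=False r=True X(r)=False
s_2={s}: ((p | r) & X(r))=False (p | r)=False p=False r=False X(r)=True
s_3={p,r,s}: ((p | r) & X(r))=True (p | r)=True p=True r=True X(r)=True
s_4={p,q,r}: ((p | r) & X(r))=True (p | r)=True p=True r=True X(r)=True
s_5={p,r}: ((p | r) & X(r))=False (p | r)=True p=True r=True X(r)=False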